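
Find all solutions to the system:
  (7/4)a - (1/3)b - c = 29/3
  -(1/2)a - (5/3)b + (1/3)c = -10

infinitely many solutions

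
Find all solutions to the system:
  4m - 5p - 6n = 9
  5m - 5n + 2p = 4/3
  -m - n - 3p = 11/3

Row-reduce the augmented matrix:
R1 ← R1 / (4).
R2 ← R2 − 5·R1.
R3 ← R3 + 1·R1.
R2 ← R2 / (5/2).
R1 ← R1 + 3/2·R2.
R3 ← R3 + 5/2·R2.
R3 ← R3 / (4).
R1 ← R1 − 37/10·R3.
R2 ← R2 − 33/10·R3.
Reading off the reduced rows gives m = 0, n = -2/3, p = -1.

m = 0, n = -2/3, p = -1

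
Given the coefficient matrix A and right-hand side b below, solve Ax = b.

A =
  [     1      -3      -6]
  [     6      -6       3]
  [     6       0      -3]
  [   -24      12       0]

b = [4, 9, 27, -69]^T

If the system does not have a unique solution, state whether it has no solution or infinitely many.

no solution

Row-reduce:
R2 ← R2 − 6·R1.
R3 ← R3 − 6·R1.
R4 ← R4 + 24·R1.
R2 ← R2 / (12).
R1 ← R1 + 3·R2.
R3 ← R3 − 18·R2.
R4 ← R4 + 60·R2.
R3 ← R3 / (-51/2).
R1 ← R1 − 15/4·R3.
R2 ← R2 − 13/4·R3.
R4 ← R4 − 51·R3.
Row 4 reduces to 0 = 3, a contradiction. The system is inconsistent.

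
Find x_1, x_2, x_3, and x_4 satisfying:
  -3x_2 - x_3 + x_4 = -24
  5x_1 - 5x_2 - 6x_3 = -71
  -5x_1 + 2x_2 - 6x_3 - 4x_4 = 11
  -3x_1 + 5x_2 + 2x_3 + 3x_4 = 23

x_1 = -3, x_2 = 4, x_3 = 6, x_4 = -6

Row-reduce the augmented matrix:
Swap R1 and R2.
R1 ← R1 / (5).
R3 ← R3 + 5·R1.
R4 ← R4 + 3·R1.
R2 ← R2 / (-3).
R1 ← R1 + 1·R2.
R3 ← R3 + 3·R2.
R4 ← R4 − 2·R2.
R3 ← R3 / (-11).
R1 ← R1 + 13/15·R3.
R2 ← R2 − 1/3·R3.
R4 ← R4 + 34/15·R3.
R4 ← R4 / (155/33).
R1 ← R1 − 2/33·R4.
R2 ← R2 + 16/33·R4.
R3 ← R3 − 5/11·R4.
Reading off the reduced rows gives x_1 = -3, x_2 = 4, x_3 = 6, x_4 = -6.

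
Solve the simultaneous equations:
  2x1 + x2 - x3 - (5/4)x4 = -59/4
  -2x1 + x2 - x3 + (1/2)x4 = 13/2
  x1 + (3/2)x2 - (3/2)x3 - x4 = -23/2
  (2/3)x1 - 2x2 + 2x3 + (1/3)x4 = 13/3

Row-reduce:
R1 ← R1 / (2).
R2 ← R2 + 2·R1.
R3 ← R3 − 1·R1.
R4 ← R4 − 2/3·R1.
R2 ← R2 / (2).
R1 ← R1 − 1/2·R2.
R3 ← R3 − 1·R2.
R4 ← R4 + 7/3·R2.
Swap R3 and R4.
R3 ← R3 / (-1/8).
R1 ← R1 + 7/16·R3.
R2 ← R2 + 3/8·R3.
Rank is 3 with 4 unknowns, leaving x3 free.

infinitely many solutions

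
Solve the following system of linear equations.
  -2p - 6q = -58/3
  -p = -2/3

p = 2/3, q = 3

Row-reduce the augmented matrix:
R1 ← R1 / (-2).
R2 ← R2 + 1·R1.
R2 ← R2 / (3).
R1 ← R1 − 3·R2.
Reading off the reduced rows gives p = 2/3, q = 3.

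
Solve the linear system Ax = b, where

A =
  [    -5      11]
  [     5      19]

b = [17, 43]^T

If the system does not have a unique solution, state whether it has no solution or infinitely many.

x_1 = 1, x_2 = 2

Row-reduce the augmented matrix:
R1 ← R1 / (-5).
R2 ← R2 − 5·R1.
R2 ← R2 / (30).
R1 ← R1 + 11/5·R2.
Reading off the reduced rows gives x_1 = 1, x_2 = 2.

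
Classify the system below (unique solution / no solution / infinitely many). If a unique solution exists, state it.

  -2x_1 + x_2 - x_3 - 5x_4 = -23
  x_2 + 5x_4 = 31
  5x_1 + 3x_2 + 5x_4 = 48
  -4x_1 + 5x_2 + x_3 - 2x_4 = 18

x_1 = 1, x_2 = 6, x_3 = 2, x_4 = 5

Row-reduce the augmented matrix:
R1 ← R1 / (-2).
R3 ← R3 − 5·R1.
R4 ← R4 + 4·R1.
R1 ← R1 + 1/2·R2.
R3 ← R3 − 11/2·R2.
R4 ← R4 − 3·R2.
R3 ← R3 / (-5/2).
R1 ← R1 − 1/2·R3.
R4 ← R4 − 3·R3.
R4 ← R4 / (-49).
R1 ← R1 + 2·R4.
R2 ← R2 − 5·R4.
R3 ← R3 − 14·R4.
Reading off the reduced rows gives x_1 = 1, x_2 = 6, x_3 = 2, x_4 = 5.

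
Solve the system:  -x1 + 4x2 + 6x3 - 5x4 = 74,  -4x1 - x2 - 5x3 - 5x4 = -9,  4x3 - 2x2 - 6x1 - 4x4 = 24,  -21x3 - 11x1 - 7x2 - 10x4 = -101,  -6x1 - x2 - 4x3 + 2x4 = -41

Row-reduce the augmented matrix:
R1 ← R1 / (-1).
R2 ← R2 + 4·R1.
R3 ← R3 + 6·R1.
R4 ← R4 + 11·R1.
R5 ← R5 + 6·R1.
R2 ← R2 / (-17).
R1 ← R1 + 4·R2.
R3 ← R3 + 26·R2.
R4 ← R4 + 51·R2.
R5 ← R5 + 25·R2.
R3 ← R3 / (210/17).
R1 ← R1 − 14/17·R3.
R2 ← R2 − 29/17·R3.
R5 ← R5 − 45/17·R3.
Swap R4 and R5.
R4 ← R4 / (65/7).
R1 ← R1 − 19/15·R4.
R2 ← R2 + 137/105·R4.
R3 ← R3 − 26/105·R4.
R5 reduces to 0 = 0, so the extra equation is consistent.
Reading off the reduced rows gives x1 = 1, x2 = 5, x3 = 5, x4 = -5.

x1 = 1, x2 = 5, x3 = 5, x4 = -5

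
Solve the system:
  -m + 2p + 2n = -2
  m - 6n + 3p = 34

Row-reduce:
R1 ← R1 / (-1).
R2 ← R2 − 1·R1.
R2 ← R2 / (-4).
R1 ← R1 + 2·R2.
Rank is 2 with 3 unknowns, leaving p free.

infinitely many solutions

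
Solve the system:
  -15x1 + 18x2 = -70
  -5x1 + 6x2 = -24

Row-reduce:
R1 ← R1 / (-15).
R2 ← R2 + 5·R1.
Row 2 reduces to 0 = -2/3, a contradiction. The system is inconsistent.

no solution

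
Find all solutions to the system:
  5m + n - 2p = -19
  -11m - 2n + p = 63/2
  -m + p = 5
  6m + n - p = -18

no solution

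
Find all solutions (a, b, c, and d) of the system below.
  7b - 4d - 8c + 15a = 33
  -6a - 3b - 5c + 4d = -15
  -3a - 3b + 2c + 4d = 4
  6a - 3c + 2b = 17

no solution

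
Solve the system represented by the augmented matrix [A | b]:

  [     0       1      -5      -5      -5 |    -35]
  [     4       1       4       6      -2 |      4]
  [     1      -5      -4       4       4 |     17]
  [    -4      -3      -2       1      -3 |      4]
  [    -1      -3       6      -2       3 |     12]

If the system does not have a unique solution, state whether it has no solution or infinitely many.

x_1 = -3, x_2 = 0, x_3 = 1, x_4 = 3, x_5 = 3

Row-reduce the augmented matrix:
Swap R1 and R2.
R1 ← R1 / (4).
R3 ← R3 − 1·R1.
R4 ← R4 + 4·R1.
R5 ← R5 + 1·R1.
R1 ← R1 − 1/4·R2.
R3 ← R3 + 21/4·R2.
R4 ← R4 + 2·R2.
R5 ← R5 + 11/4·R2.
R3 ← R3 / (-125/4).
R1 ← R1 − 9/4·R3.
R2 ← R2 + 5·R3.
R4 ← R4 + 8·R3.
R5 ← R5 + 27/4·R3.
R4 ← R4 / (77/25).
R1 ← R1 − 26/25·R4.
R2 ← R2 + 6/5·R4.
R3 ← R3 − 19/25·R4.
R5 ← R5 + 228/25·R4.
R5 ← R5 / (-2655/77).
R1 ← R1 − 912/385·R5.
R2 ← R2 + 400/77·R5.
R3 ← R3 − 1164/385·R5.
R4 ← R4 + 1179/385·R5.
Reading off the reduced rows gives x_1 = -3, x_2 = 0, x_3 = 1, x_4 = 3, x_5 = 3.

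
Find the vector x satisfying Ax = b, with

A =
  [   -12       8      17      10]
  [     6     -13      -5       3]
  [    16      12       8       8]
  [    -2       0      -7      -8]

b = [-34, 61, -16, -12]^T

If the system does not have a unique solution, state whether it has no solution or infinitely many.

Row-reduce the augmented matrix:
R1 ← R1 / (-12).
R2 ← R2 − 6·R1.
R3 ← R3 − 16·R1.
R4 ← R4 + 2·R1.
R2 ← R2 / (-9).
R1 ← R1 + 2/3·R2.
R3 ← R3 − 68/3·R2.
R4 ← R4 + 4/3·R2.
R3 ← R3 / (1066/27).
R1 ← R1 + 181/108·R3.
R2 ← R2 + 7/18·R3.
R4 ← R4 + 559/54·R3.
R4 ← R4 / (1/41).
R1 ← R1 − 357/1066·R4.
R2 ← R2 + 256/533·R4.
R3 ← R3 − 560/533·R4.
Reading off the reduced rows gives x_1 = 0, x_2 = -2, x_3 = -4, x_4 = 5.

x_1 = 0, x_2 = -2, x_3 = -4, x_4 = 5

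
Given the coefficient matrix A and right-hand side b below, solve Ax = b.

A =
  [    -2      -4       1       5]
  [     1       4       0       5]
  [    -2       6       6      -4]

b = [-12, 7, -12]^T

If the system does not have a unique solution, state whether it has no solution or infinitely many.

infinitely many solutions

Row-reduce:
R1 ← R1 / (-2).
R2 ← R2 − 1·R1.
R3 ← R3 + 2·R1.
R2 ← R2 / (2).
R1 ← R1 − 2·R2.
R3 ← R3 − 10·R2.
R3 ← R3 / (5/2).
R1 ← R1 + 1·R3.
R2 ← R2 − 1/4·R3.
Rank is 3 with 4 unknowns, leaving x_4 free.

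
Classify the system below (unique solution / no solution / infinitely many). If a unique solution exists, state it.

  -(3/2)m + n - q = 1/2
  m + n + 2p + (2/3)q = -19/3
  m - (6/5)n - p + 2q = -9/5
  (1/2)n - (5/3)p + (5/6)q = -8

Row-reduce the augmented matrix:
R1 ← R1 / (-3/2).
R2 ← R2 − 1·R1.
R3 ← R3 − 1·R1.
R2 ← R2 / (5/3).
R1 ← R1 + 2/3·R2.
R3 ← R3 + 8/15·R2.
R4 ← R4 − 1/2·R2.
R3 ← R3 / (-9/25).
R1 ← R1 − 4/5·R3.
R2 ← R2 − 6/5·R3.
R4 ← R4 + 34/15·R3.
R4 ← R4 / (-1225/162).
R1 ← R1 − 98/27·R4.
R2 ← R2 − 40/9·R4.
R3 ← R3 + 100/27·R4.
Reading off the reduced rows gives m = -3, n = -6, p = 2, q = -2.

m = -3, n = -6, p = 2, q = -2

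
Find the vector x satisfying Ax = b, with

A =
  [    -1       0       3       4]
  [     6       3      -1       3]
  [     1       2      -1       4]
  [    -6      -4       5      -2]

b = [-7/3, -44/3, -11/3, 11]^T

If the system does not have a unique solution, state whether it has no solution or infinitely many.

x_1 = -8/3, x_2 = 4/3, x_3 = -1/3, x_4 = -1

Row-reduce the augmented matrix:
R1 ← R1 / (-1).
R2 ← R2 − 6·R1.
R3 ← R3 − 1·R1.
R4 ← R4 + 6·R1.
R2 ← R2 / (3).
R3 ← R3 − 2·R2.
R4 ← R4 + 4·R2.
R3 ← R3 / (-28/3).
R1 ← R1 + 3·R3.
R2 ← R2 − 17/3·R3.
R4 ← R4 − 29/3·R3.
R4 ← R4 / (-5/14).
R1 ← R1 + 11/14·R4.
R2 ← R2 − 41/14·R4.
R3 ← R3 − 15/14·R4.
Reading off the reduced rows gives x_1 = -8/3, x_2 = 4/3, x_3 = -1/3, x_4 = -1.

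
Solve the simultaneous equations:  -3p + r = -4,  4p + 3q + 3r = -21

Row-reduce:
R1 ← R1 / (-3).
R2 ← R2 − 4·R1.
R2 ← R2 / (3).
Rank is 2 with 3 unknowns, leaving r free.

infinitely many solutions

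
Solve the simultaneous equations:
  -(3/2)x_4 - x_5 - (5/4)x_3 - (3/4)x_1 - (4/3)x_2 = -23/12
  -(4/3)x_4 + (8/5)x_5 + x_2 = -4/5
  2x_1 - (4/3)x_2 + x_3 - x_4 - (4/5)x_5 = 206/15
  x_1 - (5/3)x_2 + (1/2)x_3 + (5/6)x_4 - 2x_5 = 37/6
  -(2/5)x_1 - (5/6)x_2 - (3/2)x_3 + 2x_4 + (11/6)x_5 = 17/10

no solution

Row-reduce:
R1 ← R1 / (-3/4).
R3 ← R3 − 2·R1.
R4 ← R4 − 1·R1.
R5 ← R5 + 2/5·R1.
R1 ← R1 − 16/9·R2.
R3 ← R3 + 44/9·R2.
R4 ← R4 + 31/9·R2.
R5 ← R5 + 11/90·R2.
R3 ← R3 / (-7/3).
R1 ← R1 − 5/3·R3.
R4 ← R4 + 7/6·R3.
R5 ← R5 + 5/6·R3.
Swap R4 and R5.
R4 ← R4 / (4253/630).
R1 ← R1 + 27/7·R4.
R2 ← R2 + 4/3·R4.
R3 ← R3 − 311/63·R4.
Row 5 reduces to 0 = -3/2, a contradiction. The system is inconsistent.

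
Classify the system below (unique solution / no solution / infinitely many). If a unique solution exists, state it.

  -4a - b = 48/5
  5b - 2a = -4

a = -2, b = -8/5

Row-reduce the augmented matrix:
R1 ← R1 / (-4).
R2 ← R2 + 2·R1.
R2 ← R2 / (11/2).
R1 ← R1 − 1/4·R2.
Reading off the reduced rows gives a = -2, b = -8/5.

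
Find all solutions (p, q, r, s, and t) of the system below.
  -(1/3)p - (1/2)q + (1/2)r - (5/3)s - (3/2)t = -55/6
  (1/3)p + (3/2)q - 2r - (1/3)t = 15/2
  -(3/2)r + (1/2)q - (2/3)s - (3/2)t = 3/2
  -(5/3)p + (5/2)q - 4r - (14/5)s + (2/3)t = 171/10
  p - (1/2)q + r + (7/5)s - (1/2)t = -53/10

Row-reduce:
R1 ← R1 / (-1/3).
R2 ← R2 − 1/3·R1.
R4 ← R4 + 5/3·R1.
R5 ← R5 − 1·R1.
R1 ← R1 − 3/2·R2.
R3 ← R3 − 1/2·R2.
R4 ← R4 − 5·R2.
R5 ← R5 + 2·R2.
R3 ← R3 / (-3/4).
R1 ← R1 − 3/4·R3.
R2 ← R2 + 3/2·R3.
R4 ← R4 − 1·R3.
R5 ← R5 + 1/2·R3.
R4 ← R4 / (634/45).
R1 ← R1 − 23/3·R4.
R2 ← R2 + 2·R4.
R3 ← R3 + 2/9·R4.
R5 ← R5 + 317/45·R4.
Row 5 reduces to 0 = -1/2, a contradiction. The system is inconsistent.

no solution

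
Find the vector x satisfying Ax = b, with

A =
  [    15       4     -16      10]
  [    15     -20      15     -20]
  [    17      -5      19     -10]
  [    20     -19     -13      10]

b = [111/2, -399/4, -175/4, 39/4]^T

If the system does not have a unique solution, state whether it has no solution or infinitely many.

x_1 = 1/2, x_2 = 2, x_3 = -3/4, x_4 = 14/5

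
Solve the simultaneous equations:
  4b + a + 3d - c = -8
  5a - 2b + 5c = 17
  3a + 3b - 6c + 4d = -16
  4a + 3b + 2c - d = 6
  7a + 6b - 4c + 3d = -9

Row-reduce:
R2 ← R2 − 5·R1.
R3 ← R3 − 3·R1.
R4 ← R4 − 4·R1.
R5 ← R5 − 7·R1.
R2 ← R2 / (-22).
R1 ← R1 − 4·R2.
R3 ← R3 + 9·R2.
R4 ← R4 + 13·R2.
R5 ← R5 + 22·R2.
R3 ← R3 / (-78/11).
R1 ← R1 − 9/11·R3.
R2 ← R2 + 5/11·R3.
R4 ← R4 − 1/11·R3.
R5 ← R5 + 7·R3.
R4 ← R4 / (-643/156).
R1 ← R1 − 21/52·R4.
R2 ← R2 − 95/156·R4.
R3 ← R3 + 25/156·R4.
R5 ← R5 + 643/156·R4.
Row 5 reduces to 0 = 1, a contradiction. The system is inconsistent.

no solution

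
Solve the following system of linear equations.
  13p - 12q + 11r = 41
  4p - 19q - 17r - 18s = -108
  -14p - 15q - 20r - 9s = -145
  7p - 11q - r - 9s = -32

p = 5, q = 2, r = 0, s = 5

Row-reduce the augmented matrix:
R1 ← R1 / (13).
R2 ← R2 − 4·R1.
R3 ← R3 + 14·R1.
R4 ← R4 − 7·R1.
R2 ← R2 / (-199/13).
R1 ← R1 + 12/13·R2.
R3 ← R3 + 363/13·R2.
R4 ← R4 + 59/13·R2.
R3 ← R3 / (5777/199).
R1 ← R1 − 413/199·R3.
R2 ← R2 − 265/199·R3.
R4 ← R4 + 175/199·R3.
R4 ← R4 / (-16992/5777).
R1 ← R1 + 3573/5777·R4.
R2 ← R2 − 9/109·R4.
R3 ← R3 − 4743/5777·R4.
Reading off the reduced rows gives p = 5, q = 2, r = 0, s = 5.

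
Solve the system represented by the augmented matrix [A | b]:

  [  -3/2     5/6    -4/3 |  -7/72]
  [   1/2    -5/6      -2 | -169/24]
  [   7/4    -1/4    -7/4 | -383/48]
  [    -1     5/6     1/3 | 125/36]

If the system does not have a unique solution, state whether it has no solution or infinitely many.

x_1 = -7/4, x_2 = 1, x_3 = 8/3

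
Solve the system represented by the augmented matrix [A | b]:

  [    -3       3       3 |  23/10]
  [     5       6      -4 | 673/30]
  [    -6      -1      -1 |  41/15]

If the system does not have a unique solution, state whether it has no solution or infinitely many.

x_1 = -1/2, x_2 = 13/5, x_3 = -7/3

Row-reduce the augmented matrix:
R1 ← R1 / (-3).
R2 ← R2 − 5·R1.
R3 ← R3 + 6·R1.
R2 ← R2 / (11).
R1 ← R1 + 1·R2.
R3 ← R3 + 7·R2.
R3 ← R3 / (-70/11).
R1 ← R1 + 10/11·R3.
R2 ← R2 − 1/11·R3.
Reading off the reduced rows gives x_1 = -1/2, x_2 = 13/5, x_3 = -7/3.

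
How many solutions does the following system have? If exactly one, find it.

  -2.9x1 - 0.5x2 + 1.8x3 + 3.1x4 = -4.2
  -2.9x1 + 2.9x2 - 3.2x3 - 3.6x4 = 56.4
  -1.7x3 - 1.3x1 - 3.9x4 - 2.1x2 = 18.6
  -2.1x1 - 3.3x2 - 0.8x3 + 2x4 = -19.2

Row-reduce the augmented matrix:
R1 ← R1 / (-29/10).
R2 ← R2 + 29/10·R1.
R3 ← R3 + 13/10·R1.
R4 ← R4 + 21/10·R1.
R2 ← R2 / (17/5).
R1 ← R1 − 5/29·R2.
R3 ← R3 + 272/145·R2.
R4 ← R4 + 426/145·R2.
R3 ← R3 / (-1527/290).
R1 ← R1 + 181/493·R3.
R2 ← R2 + 25/17·R3.
R4 ← R4 + 3167/493·R3.
R4 ← R4 / (1279493/259590).
R1 ← R1 + 5329/51918·R4.
R2 ← R2 − 27991/51918·R4.
R3 ← R3 − 2606/1527·R4.
Reading off the reduced rows gives x1 = -6, x2 = 6, x3 = 0, x4 = -6.

x1 = -6, x2 = 6, x3 = 0, x4 = -6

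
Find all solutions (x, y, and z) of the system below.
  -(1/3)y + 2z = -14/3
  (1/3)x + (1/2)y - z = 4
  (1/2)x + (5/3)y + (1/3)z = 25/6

x = 3, y = 2, z = -2

Row-reduce the augmented matrix:
Swap R1 and R2.
R1 ← R1 / (1/3).
R3 ← R3 − 1/2·R1.
R2 ← R2 / (-1/3).
R1 ← R1 − 3/2·R2.
R3 ← R3 − 11/12·R2.
R3 ← R3 / (22/3).
R1 ← R1 − 6·R3.
R2 ← R2 + 6·R3.
Reading off the reduced rows gives x = 3, y = 2, z = -2.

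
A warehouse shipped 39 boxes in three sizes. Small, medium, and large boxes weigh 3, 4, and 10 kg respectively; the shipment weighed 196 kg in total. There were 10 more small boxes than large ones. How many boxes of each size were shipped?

small boxes: 20, medium boxes: 9, large boxes: 10

Let s = small boxes, m = medium boxes, l = large boxes.
  l + m + s = 39
  3s + 4m + 10l = 196
  s - l = 10
Row-reduce the augmented matrix:
R2 ← R2 − 3·R1.
R3 ← R3 − 1·R1.
R1 ← R1 − 1·R2.
R3 ← R3 + 1·R2.
R3 ← R3 / (5).
R1 ← R1 + 6·R3.
R2 ← R2 − 7·R3.
Reading off the reduced rows gives s = 20, m = 9, l = 10.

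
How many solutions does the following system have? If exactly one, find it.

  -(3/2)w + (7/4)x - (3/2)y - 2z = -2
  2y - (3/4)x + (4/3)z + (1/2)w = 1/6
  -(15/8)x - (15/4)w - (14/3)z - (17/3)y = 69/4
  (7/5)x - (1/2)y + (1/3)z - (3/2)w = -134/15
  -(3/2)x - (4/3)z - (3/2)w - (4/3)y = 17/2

no solution

Row-reduce:
R1 ← R1 / (7/4).
R2 ← R2 + 3/4·R1.
R3 ← R3 + 15/8·R1.
R4 ← R4 − 7/5·R1.
R5 ← R5 + 3/2·R1.
R2 ← R2 / (19/14).
R1 ← R1 + 6/7·R2.
R3 ← R3 + 611/84·R2.
R4 ← R4 − 7/10·R2.
R5 ← R5 + 55/21·R2.
R3 ← R3 / (-728/171).
R1 ← R1 + 16/19·R3.
R2 ← R2 − 20/57·R3.
R4 ← R4 − 481/285·R3.
R5 ← R5 + 364/171·R3.
R4 ← R4 / (-743/280).
R1 ← R1 − 24/91·R4.
R2 ← R2 + 111/182·R4.
R3 ← R3 − 1047/728·R4.
Row 5 reduces to 0 = -1/4, a contradiction. The system is inconsistent.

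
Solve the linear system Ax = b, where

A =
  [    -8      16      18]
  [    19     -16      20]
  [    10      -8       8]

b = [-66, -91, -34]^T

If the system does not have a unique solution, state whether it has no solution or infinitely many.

x_1 = 3, x_2 = 3, x_3 = -5

Row-reduce the augmented matrix:
R1 ← R1 / (-8).
R2 ← R2 − 19·R1.
R3 ← R3 − 10·R1.
R2 ← R2 / (22).
R1 ← R1 + 2·R2.
R3 ← R3 − 12·R2.
R3 ← R3 / (-41/11).
R1 ← R1 − 38/11·R3.
R2 ← R2 − 251/88·R3.
Reading off the reduced rows gives x_1 = 3, x_2 = 3, x_3 = -5.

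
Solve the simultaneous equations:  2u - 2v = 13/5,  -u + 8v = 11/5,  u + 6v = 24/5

Row-reduce the augmented matrix:
R1 ← R1 / (2).
R2 ← R2 + 1·R1.
R3 ← R3 − 1·R1.
R2 ← R2 / (7).
R1 ← R1 + 1·R2.
R3 ← R3 − 7·R2.
R3 reduces to 0 = 0, so the extra equation is consistent.
Reading off the reduced rows gives u = 9/5, v = 1/2.

u = 9/5, v = 1/2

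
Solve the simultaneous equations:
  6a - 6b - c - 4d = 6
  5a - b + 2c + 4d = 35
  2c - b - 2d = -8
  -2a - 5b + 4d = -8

Row-reduce the augmented matrix:
R1 ← R1 / (6).
R2 ← R2 − 5·R1.
R4 ← R4 + 2·R1.
R2 ← R2 / (4).
R1 ← R1 + 1·R2.
R3 ← R3 + 1·R2.
R4 ← R4 + 7·R2.
R3 ← R3 / (65/24).
R1 ← R1 − 13/24·R3.
R2 ← R2 − 17/24·R3.
R4 ← R4 − 37/8·R3.
R4 ← R4 / (1026/65).
R1 ← R1 − 6/5·R4.
R2 ← R2 − 122/65·R4.
R3 ← R3 + 4/65·R4.
Reading off the reduced rows gives a = 5, b = 2, c = 0, d = 3.

a = 5, b = 2, c = 0, d = 3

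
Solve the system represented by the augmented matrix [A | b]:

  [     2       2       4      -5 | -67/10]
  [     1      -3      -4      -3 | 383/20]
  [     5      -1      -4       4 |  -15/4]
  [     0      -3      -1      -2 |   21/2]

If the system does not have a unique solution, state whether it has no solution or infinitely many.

Row-reduce the augmented matrix:
R1 ← R1 / (2).
R2 ← R2 − 1·R1.
R3 ← R3 − 5·R1.
R2 ← R2 / (-4).
R1 ← R1 − 1·R2.
R3 ← R3 + 6·R2.
R4 ← R4 + 3·R2.
R3 ← R3 / (-5).
R1 ← R1 − 1/2·R3.
R2 ← R2 − 3/2·R3.
R4 ← R4 − 7/2·R3.
R4 ← R4 / (209/20).
R1 ← R1 + 9/10·R4.
R2 ← R2 − 53/10·R4.
R3 ← R3 + 69/20·R4.
Reading off the reduced rows gives x_1 = -8/5, x_2 = -5/4, x_3 = -11/4, x_4 = -2.

x_1 = -8/5, x_2 = -5/4, x_3 = -11/4, x_4 = -2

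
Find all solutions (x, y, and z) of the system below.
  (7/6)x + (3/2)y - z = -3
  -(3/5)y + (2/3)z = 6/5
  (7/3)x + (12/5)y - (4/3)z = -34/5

no solution

Row-reduce:
R1 ← R1 / (7/6).
R3 ← R3 − 7/3·R1.
R2 ← R2 / (-3/5).
R1 ← R1 − 9/7·R2.
R3 ← R3 + 3/5·R2.
Row 3 reduces to 0 = -2, a contradiction. The system is inconsistent.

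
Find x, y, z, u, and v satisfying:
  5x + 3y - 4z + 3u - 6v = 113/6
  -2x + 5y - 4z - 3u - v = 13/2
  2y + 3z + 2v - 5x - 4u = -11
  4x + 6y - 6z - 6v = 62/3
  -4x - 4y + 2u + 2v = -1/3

x = -1/3, y = -4/3, z = -2, u = -1/2, v = -3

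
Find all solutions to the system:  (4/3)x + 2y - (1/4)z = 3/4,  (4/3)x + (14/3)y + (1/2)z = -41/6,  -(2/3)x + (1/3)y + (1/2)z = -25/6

infinitely many solutions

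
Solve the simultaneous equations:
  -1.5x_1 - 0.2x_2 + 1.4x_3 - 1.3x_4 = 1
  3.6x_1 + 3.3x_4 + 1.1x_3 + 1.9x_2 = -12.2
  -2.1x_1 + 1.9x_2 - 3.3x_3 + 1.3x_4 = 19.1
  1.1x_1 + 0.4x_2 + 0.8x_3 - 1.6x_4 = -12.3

x_1 = -5, x_2 = -1, x_3 = -2, x_4 = 3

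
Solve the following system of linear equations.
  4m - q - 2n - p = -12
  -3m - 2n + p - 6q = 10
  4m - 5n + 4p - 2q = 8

infinitely many solutions

Row-reduce:
R1 ← R1 / (4).
R2 ← R2 + 3·R1.
R3 ← R3 − 4·R1.
R2 ← R2 / (-7/2).
R1 ← R1 + 1/2·R2.
R3 ← R3 + 3·R2.
R3 ← R3 / (67/14).
R1 ← R1 + 2/7·R3.
R2 ← R2 + 1/14·R3.
Rank is 3 with 4 unknowns, leaving q free.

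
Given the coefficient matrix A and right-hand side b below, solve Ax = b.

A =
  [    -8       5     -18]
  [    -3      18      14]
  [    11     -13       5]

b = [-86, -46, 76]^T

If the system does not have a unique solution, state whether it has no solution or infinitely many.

Row-reduce the augmented matrix:
R1 ← R1 / (-8).
R2 ← R2 + 3·R1.
R3 ← R3 − 11·R1.
R2 ← R2 / (129/8).
R1 ← R1 + 5/8·R2.
R3 ← R3 + 49/8·R2.
R3 ← R3 / (-1531/129).
R1 ← R1 − 394/129·R3.
R2 ← R2 − 166/129·R3.
Reading off the reduced rows gives x_1 = -2, x_2 = -6, x_3 = 4.

x_1 = -2, x_2 = -6, x_3 = 4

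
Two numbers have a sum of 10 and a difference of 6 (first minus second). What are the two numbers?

Let x = first number, y = second number.
  x + y = 10
  -y + x = 6
From equation 1: x = 10 − y.
Substitute into equation 2 and solve: y = 2.
Then x = 8.

first number: 8, second number: 2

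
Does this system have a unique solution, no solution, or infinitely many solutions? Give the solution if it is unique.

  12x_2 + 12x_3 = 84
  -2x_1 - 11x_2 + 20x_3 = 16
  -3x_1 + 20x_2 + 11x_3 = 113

Row-reduce the augmented matrix:
Swap R1 and R2.
R1 ← R1 / (-2).
R3 ← R3 + 3·R1.
R2 ← R2 / (12).
R1 ← R1 − 11/2·R2.
R3 ← R3 − 73/2·R2.
R3 ← R3 / (-111/2).
R1 ← R1 + 31/2·R3.
R2 ← R2 − 1·R3.
Reading off the reduced rows gives x_1 = 0, x_2 = 4, x_3 = 3.

x_1 = 0, x_2 = 4, x_3 = 3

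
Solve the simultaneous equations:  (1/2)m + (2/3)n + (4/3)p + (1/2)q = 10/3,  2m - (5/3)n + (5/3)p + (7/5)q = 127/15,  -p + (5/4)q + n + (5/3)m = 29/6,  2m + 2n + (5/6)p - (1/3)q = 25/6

m = 2, n = 0, p = 1, q = 2

Row-reduce the augmented matrix:
R1 ← R1 / (1/2).
R2 ← R2 − 2·R1.
R3 ← R3 − 5/3·R1.
R4 ← R4 − 2·R1.
R2 ← R2 / (-13/3).
R1 ← R1 − 4/3·R2.
R3 ← R3 + 11/9·R2.
R4 ← R4 + 2/3·R2.
R3 ← R3 / (-172/39).
R1 ← R1 − 20/13·R3.
R2 ← R2 − 11/13·R3.
R4 ← R4 + 307/78·R3.
R4 ← R4 / (-13899/6880).
R1 ← R1 − 627/860·R4.
R2 ← R2 − 313/3440·R4.
R3 ← R3 − 193/3440·R4.
Reading off the reduced rows gives m = 2, n = 0, p = 1, q = 2.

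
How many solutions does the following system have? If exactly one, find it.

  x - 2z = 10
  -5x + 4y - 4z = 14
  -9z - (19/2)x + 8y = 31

Row-reduce:
R2 ← R2 + 5·R1.
R3 ← R3 + 19/2·R1.
R2 ← R2 / (4).
R3 ← R3 − 8·R2.
Row 3 reduces to 0 = -2, a contradiction. The system is inconsistent.

no solution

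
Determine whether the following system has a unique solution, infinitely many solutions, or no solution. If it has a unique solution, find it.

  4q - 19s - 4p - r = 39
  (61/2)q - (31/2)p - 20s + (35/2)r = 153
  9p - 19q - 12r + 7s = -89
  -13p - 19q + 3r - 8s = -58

Row-reduce:
R1 ← R1 / (-4).
R2 ← R2 + 31/2·R1.
R3 ← R3 − 9·R1.
R4 ← R4 + 13·R1.
R2 ← R2 / (15).
R1 ← R1 + 1·R2.
R3 ← R3 + 10·R2.
R4 ← R4 + 32·R2.
Swap R3 and R4.
R3 ← R3 / (1037/20).
R1 ← R1 − 67/40·R3.
R2 ← R2 − 57/40·R3.
Rank is 3 with 4 unknowns, leaving s free.

infinitely many solutions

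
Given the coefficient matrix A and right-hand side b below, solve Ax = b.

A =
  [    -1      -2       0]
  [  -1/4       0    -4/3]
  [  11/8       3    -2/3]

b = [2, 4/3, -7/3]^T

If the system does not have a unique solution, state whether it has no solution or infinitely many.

Row-reduce:
R1 ← R1 / (-1).
R2 ← R2 + 1/4·R1.
R3 ← R3 − 11/8·R1.
R2 ← R2 / (1/2).
R1 ← R1 − 2·R2.
R3 ← R3 − 1/4·R2.
Rank is 2 with 3 unknowns, leaving x_3 free.

infinitely many solutions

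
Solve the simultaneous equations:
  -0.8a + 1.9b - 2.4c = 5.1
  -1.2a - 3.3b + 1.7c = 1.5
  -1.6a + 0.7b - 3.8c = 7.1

a = -4, b = 1, c = 0

Row-reduce the augmented matrix:
R1 ← R1 / (-4/5).
R2 ← R2 + 6/5·R1.
R3 ← R3 + 8/5·R1.
R2 ← R2 / (-123/20).
R1 ← R1 + 19/8·R2.
R3 ← R3 + 31/10·R2.
R3 ← R3 / (-1028/615).
R1 ← R1 − 469/492·R3.
R2 ← R2 + 106/123·R3.
Reading off the reduced rows gives a = -4, b = 1, c = 0.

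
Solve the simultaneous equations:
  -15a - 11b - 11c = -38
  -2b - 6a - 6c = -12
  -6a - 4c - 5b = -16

Row-reduce:
R1 ← R1 / (-15).
R2 ← R2 + 6·R1.
R3 ← R3 + 6·R1.
R2 ← R2 / (12/5).
R1 ← R1 − 11/15·R2.
R3 ← R3 + 3/5·R2.
Rank is 2 with 3 unknowns, leaving c free.

infinitely many solutions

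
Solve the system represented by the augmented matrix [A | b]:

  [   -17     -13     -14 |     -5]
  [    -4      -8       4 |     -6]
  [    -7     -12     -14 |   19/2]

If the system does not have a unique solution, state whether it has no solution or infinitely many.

Row-reduce the augmented matrix:
R1 ← R1 / (-17).
R2 ← R2 + 4·R1.
R3 ← R3 + 7·R1.
R2 ← R2 / (-84/17).
R1 ← R1 − 13/17·R2.
R3 ← R3 + 113/17·R2.
R3 ← R3 / (-379/21).
R1 ← R1 − 41/21·R3.
R2 ← R2 + 31/21·R3.
Reading off the reduced rows gives x_1 = 3/2, x_2 = -1/2, x_3 = -1.

x_1 = 3/2, x_2 = -1/2, x_3 = -1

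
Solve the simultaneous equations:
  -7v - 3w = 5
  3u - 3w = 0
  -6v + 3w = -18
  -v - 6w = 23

u = -4, v = 1, w = -4

Row-reduce the augmented matrix:
Swap R1 and R2.
R1 ← R1 / (3).
R2 ← R2 / (-7).
R3 ← R3 + 6·R2.
R4 ← R4 + 1·R2.
R3 ← R3 / (39/7).
R1 ← R1 + 1·R3.
R2 ← R2 − 3/7·R3.
R4 ← R4 + 39/7·R3.
R4 reduces to 0 = 0, so the extra equation is consistent.
Reading off the reduced rows gives u = -4, v = 1, w = -4.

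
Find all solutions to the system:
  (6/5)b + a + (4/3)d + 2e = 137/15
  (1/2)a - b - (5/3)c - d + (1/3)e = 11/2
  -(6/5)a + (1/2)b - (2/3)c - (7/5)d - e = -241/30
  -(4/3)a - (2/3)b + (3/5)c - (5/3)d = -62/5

Row-reduce:
R2 ← R2 − 1/2·R1.
R3 ← R3 + 6/5·R1.
R4 ← R4 + 4/3·R1.
R2 ← R2 / (-8/5).
R1 ← R1 − 6/5·R2.
R3 ← R3 − 97/50·R2.
R4 ← R4 − 14/15·R2.
R3 ← R3 / (-43/16).
R1 ← R1 + 5/4·R3.
R2 ← R2 − 25/24·R3.
R4 ← R4 + 67/180·R3.
R4 ← R4 / (-17674/29025).
R1 ← R1 − 40/43·R4.
R2 ← R2 − 130/387·R4.
R3 ← R3 − 437/645·R4.
Rank is 4 with 5 unknowns, leaving e free.

infinitely many solutions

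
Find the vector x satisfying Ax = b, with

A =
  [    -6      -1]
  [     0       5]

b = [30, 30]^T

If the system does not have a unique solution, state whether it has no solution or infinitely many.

From equation 1: x_2 = -30 − 6·x_1.
Substitute into equation 2 and solve: x_1 = -6.
Then x_2 = 6.

x_1 = -6, x_2 = 6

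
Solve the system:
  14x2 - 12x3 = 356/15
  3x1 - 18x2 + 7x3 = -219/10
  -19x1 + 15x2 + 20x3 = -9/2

x1 = -1/2, x2 = 2/3, x3 = -6/5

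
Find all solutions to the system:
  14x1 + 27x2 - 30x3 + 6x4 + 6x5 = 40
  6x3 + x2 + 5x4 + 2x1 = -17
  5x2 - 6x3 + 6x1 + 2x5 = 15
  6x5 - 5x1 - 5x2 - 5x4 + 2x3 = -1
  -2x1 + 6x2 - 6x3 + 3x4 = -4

no solution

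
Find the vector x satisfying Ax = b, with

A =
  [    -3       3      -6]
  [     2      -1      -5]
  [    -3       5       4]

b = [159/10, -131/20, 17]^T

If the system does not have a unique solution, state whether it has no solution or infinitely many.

x_1 = -3, x_2 = 9/5, x_3 = -1/4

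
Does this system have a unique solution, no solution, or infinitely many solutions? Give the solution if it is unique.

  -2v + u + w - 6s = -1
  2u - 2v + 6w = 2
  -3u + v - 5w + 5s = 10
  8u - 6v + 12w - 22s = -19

no solution

Row-reduce:
R2 ← R2 − 2·R1.
R3 ← R3 + 3·R1.
R4 ← R4 − 8·R1.
R2 ← R2 / (2).
R1 ← R1 + 2·R2.
R3 ← R3 + 5·R2.
R4 ← R4 − 10·R2.
R3 ← R3 / (8).
R1 ← R1 − 5·R3.
R2 ← R2 − 2·R3.
R4 ← R4 + 16·R3.
Row 4 reduces to 0 = 3, a contradiction. The system is inconsistent.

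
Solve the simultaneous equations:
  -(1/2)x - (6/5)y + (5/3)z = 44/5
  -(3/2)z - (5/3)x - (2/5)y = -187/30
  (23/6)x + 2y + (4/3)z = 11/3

Row-reduce:
R1 ← R1 / (-1/2).
R2 ← R2 + 5/3·R1.
R3 ← R3 − 23/6·R1.
R2 ← R2 / (18/5).
R1 ← R1 − 12/5·R2.
R3 ← R3 + 36/5·R2.
Rank is 2 with 3 unknowns, leaving z free.

infinitely many solutions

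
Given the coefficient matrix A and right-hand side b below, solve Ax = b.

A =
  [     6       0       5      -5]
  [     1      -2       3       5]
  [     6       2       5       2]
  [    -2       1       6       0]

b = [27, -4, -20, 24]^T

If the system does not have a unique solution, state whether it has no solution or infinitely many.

Row-reduce the augmented matrix:
R1 ← R1 / (6).
R2 ← R2 − 1·R1.
R3 ← R3 − 6·R1.
R4 ← R4 + 2·R1.
R2 ← R2 / (-2).
R3 ← R3 − 2·R2.
R4 ← R4 − 1·R2.
R3 ← R3 / (13/6).
R1 ← R1 − 5/6·R3.
R2 ← R2 + 13/12·R3.
R4 ← R4 − 35/4·R3.
R4 ← R4 / (-1315/26).
R1 ← R1 + 75/13·R4.
R2 ← R2 − 7/2·R4.
R3 ← R3 − 77/13·R4.
Reading off the reduced rows gives x_1 = -3, x_2 = -6, x_3 = 4, x_4 = -5.

x_1 = -3, x_2 = -6, x_3 = 4, x_4 = -5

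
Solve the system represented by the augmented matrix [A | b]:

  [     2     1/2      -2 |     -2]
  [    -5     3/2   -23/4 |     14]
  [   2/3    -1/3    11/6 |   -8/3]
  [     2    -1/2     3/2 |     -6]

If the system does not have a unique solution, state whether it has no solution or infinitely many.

Row-reduce:
R1 ← R1 / (2).
R2 ← R2 + 5·R1.
R3 ← R3 − 2/3·R1.
R4 ← R4 − 2·R1.
R2 ← R2 / (11/4).
R1 ← R1 − 1/4·R2.
R3 ← R3 + 1/2·R2.
R4 ← R4 + 1·R2.
R3 ← R3 / (6/11).
R1 ← R1 + 1/44·R3.
R2 ← R2 + 43/11·R3.
R4 ← R4 + 9/22·R3.
Row 4 reduces to 0 = -1, a contradiction. The system is inconsistent.

no solution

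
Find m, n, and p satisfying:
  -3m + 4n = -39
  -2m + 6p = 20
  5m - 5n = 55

m = 5, n = -6, p = 5

Row-reduce the augmented matrix:
R1 ← R1 / (-3).
R2 ← R2 + 2·R1.
R3 ← R3 − 5·R1.
R2 ← R2 / (-8/3).
R1 ← R1 + 4/3·R2.
R3 ← R3 − 5/3·R2.
R3 ← R3 / (15/4).
R1 ← R1 + 3·R3.
R2 ← R2 + 9/4·R3.
Reading off the reduced rows gives m = 5, n = -6, p = 5.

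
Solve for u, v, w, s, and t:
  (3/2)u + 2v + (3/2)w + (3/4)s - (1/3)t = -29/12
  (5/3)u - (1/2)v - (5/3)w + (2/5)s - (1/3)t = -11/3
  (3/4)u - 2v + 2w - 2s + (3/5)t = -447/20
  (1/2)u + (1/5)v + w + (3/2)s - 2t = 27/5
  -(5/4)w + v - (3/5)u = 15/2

u = -5, v = 2, w = -2, s = 5, t = -1

Row-reduce the augmented matrix:
R1 ← R1 / (3/2).
R2 ← R2 − 5/3·R1.
R3 ← R3 − 3/4·R1.
R4 ← R4 − 1/2·R1.
R5 ← R5 + 3/5·R1.
R2 ← R2 / (-49/18).
R1 ← R1 − 4/3·R2.
R3 ← R3 + 3·R2.
R4 ← R4 + 7/15·R2.
R5 ← R5 − 9/5·R2.
R3 ← R3 / (965/196).
R1 ← R1 + 31/49·R3.
R2 ← R2 − 60/49·R3.
R4 ← R4 − 15/14·R3.
R5 ← R5 + 2797/980·R3.
R4 ← R4 / (8382/4825).
R1 ← R1 − 212/4825·R4.
R2 ← R2 − 609/965·R4.
R3 ← R3 + 3719/9650·R4.
R5 ← R5 + 209687/193000·R4.
R5 ← R5 / (-1527874/1571625).
R1 ← R1 + 18508/314325·R5.
R2 ← R2 − 3854/6985·R5.
R3 ← R3 + 96832/314325·R5.
R4 ← R4 + 14860/12573·R5.
Reading off the reduced rows gives u = -5, v = 2, w = -2, s = 5, t = -1.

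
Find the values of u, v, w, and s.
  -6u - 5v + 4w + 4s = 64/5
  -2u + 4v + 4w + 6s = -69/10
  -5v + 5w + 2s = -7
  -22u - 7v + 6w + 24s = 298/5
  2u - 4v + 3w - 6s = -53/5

Row-reduce the augmented matrix:
R1 ← R1 / (-6).
R2 ← R2 + 2·R1.
R4 ← R4 + 22·R1.
R5 ← R5 − 2·R1.
R2 ← R2 / (17/3).
R1 ← R1 − 5/6·R2.
R3 ← R3 + 5·R2.
R4 ← R4 − 34/3·R2.
R5 ← R5 + 17/3·R2.
R3 ← R3 / (125/17).
R1 ← R1 + 18/17·R3.
R2 ← R2 − 8/17·R3.
R4 ← R4 + 14·R3.
R5 ← R5 − 7·R3.
R4 ← R4 / (1456/125).
R1 ← R1 + 59/125·R4.
R2 ← R2 − 54/125·R4.
R3 ← R3 − 104/125·R4.
R5 ← R5 + 728/125·R4.
R5 reduces to 0 = 0, so the extra equation is consistent.
Reading off the reduced rows gives u = -14/5, v = -1, w = -5/2, s = 1/4.

u = -14/5, v = -1, w = -5/2, s = 1/4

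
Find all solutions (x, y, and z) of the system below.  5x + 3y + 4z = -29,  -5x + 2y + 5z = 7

infinitely many solutions

Row-reduce:
R1 ← R1 / (5).
R2 ← R2 + 5·R1.
R2 ← R2 / (5).
R1 ← R1 − 3/5·R2.
Rank is 2 with 3 unknowns, leaving z free.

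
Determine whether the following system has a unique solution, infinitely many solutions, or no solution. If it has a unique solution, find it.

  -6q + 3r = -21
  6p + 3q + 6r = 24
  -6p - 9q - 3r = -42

no solution

Row-reduce:
Swap R1 and R2.
R1 ← R1 / (6).
R3 ← R3 + 6·R1.
R2 ← R2 / (-6).
R1 ← R1 − 1/2·R2.
R3 ← R3 + 6·R2.
Row 3 reduces to 0 = 3, a contradiction. The system is inconsistent.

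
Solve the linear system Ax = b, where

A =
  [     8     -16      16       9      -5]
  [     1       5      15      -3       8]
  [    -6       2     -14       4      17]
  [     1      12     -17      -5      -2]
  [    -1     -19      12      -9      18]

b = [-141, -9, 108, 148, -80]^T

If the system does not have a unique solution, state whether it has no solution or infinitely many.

x_1 = 6, x_2 = 5, x_3 = -5, x_4 = -1, x_5 = 4

Row-reduce the augmented matrix:
R1 ← R1 / (8).
R2 ← R2 − 1·R1.
R3 ← R3 + 6·R1.
R4 ← R4 − 1·R1.
R5 ← R5 + 1·R1.
R2 ← R2 / (7).
R1 ← R1 + 2·R2.
R3 ← R3 + 10·R2.
R4 ← R4 − 14·R2.
R5 ← R5 + 21·R2.
R3 ← R3 / (116/7).
R1 ← R1 − 40/7·R3.
R2 ← R2 − 13/7·R3.
R4 ← R4 + 45·R3.
R5 ← R5 − 53·R3.
R4 ← R4 / (3553/232).
R1 ← R1 + 401/232·R4.
R2 ← R2 + 263/232·R4.
R3 ← R3 − 17/58·R4.
R5 ← R5 + 4151/116·R4.
R5 ← R5 / (1139801/14212).
R1 ← R1 + 17671/14212·R5.
R2 ← R2 − 7560/3553·R5.
R3 ← R3 − 477/836·R5.
R4 ← R4 − 11789/3553·R5.
Reading off the reduced rows gives x_1 = 6, x_2 = 5, x_3 = -5, x_4 = -1, x_5 = 4.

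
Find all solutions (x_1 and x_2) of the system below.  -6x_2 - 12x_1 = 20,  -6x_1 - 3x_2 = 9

no solution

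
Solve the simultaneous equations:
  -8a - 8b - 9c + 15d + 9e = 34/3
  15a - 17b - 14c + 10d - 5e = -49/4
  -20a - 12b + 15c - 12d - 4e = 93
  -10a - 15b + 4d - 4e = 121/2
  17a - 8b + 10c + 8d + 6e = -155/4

Row-reduce the augmented matrix:
R1 ← R1 / (-8).
R2 ← R2 − 15·R1.
R3 ← R3 + 20·R1.
R4 ← R4 + 10·R1.
R5 ← R5 − 17·R1.
R2 ← R2 / (-32).
R1 ← R1 − 1·R2.
R3 ← R3 − 8·R2.
R4 ← R4 + 5·R2.
R5 ← R5 + 25·R2.
R3 ← R3 / (953/32).
R1 ← R1 − 41/256·R3.
R2 ← R2 − 247/256·R3.
R4 ← R4 − 4115/256·R3.
R5 ← R5 − 3839/256·R3.
R4 ← R4 / (6601/7624).
R1 ← R1 + 3573/7624·R4.
R2 ← R2 − 789/7624·R4.
R3 ← R3 + 1279/953·R4.
R5 ← R5 − 230365/7624·R4.
R5 ← R5 / (1197501/6601).
R1 ← R1 + 19879/6601·R5.
R2 ← R2 − 6058/6601·R5.
R3 ← R3 + 50284/6601·R5.
R4 ← R4 + 33581/6601·R5.
Reading off the reduced rows gives a = -11/4, b = -5/3, c = 2/3, d = 0, e = -2.

a = -11/4, b = -5/3, c = 2/3, d = 0, e = -2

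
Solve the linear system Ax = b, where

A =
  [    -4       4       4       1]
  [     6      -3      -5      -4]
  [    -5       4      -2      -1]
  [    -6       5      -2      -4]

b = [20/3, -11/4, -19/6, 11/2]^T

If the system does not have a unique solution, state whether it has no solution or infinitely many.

x_1 = -2/3, x_2 = -1, x_3 = 11/4, x_4 = -3

Row-reduce the augmented matrix:
R1 ← R1 / (-4).
R2 ← R2 − 6·R1.
R3 ← R3 + 5·R1.
R4 ← R4 + 6·R1.
R2 ← R2 / (3).
R1 ← R1 + 1·R2.
R3 ← R3 + 1·R2.
R4 ← R4 + 1·R2.
R3 ← R3 / (-20/3).
R1 ← R1 + 2/3·R3.
R2 ← R2 − 1/3·R3.
R4 ← R4 + 23/3·R3.
R4 ← R4 / (-223/80).
R1 ← R1 + 31/40·R4.
R2 ← R2 + 79/80·R4.
R3 ← R3 − 37/80·R4.
Reading off the reduced rows gives x_1 = -2/3, x_2 = -1, x_3 = 11/4, x_4 = -3.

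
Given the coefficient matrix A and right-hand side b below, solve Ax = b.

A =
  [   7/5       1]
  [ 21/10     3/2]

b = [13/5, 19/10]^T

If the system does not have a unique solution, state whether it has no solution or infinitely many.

no solution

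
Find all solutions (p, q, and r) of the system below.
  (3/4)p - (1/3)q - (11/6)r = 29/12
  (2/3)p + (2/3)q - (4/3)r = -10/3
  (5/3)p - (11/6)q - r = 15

p = 3, q = -6, r = 1

Row-reduce the augmented matrix:
R1 ← R1 / (3/4).
R2 ← R2 − 2/3·R1.
R3 ← R3 − 5/3·R1.
R2 ← R2 / (26/27).
R1 ← R1 + 4/9·R2.
R3 ← R3 + 59/54·R2.
R3 ← R3 / (133/39).
R1 ← R1 + 30/13·R3.
R2 ← R2 − 4/13·R3.
Reading off the reduced rows gives p = 3, q = -6, r = 1.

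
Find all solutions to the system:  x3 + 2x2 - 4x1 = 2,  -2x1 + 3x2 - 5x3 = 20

infinitely many solutions

Row-reduce:
R1 ← R1 / (-4).
R2 ← R2 + 2·R1.
R2 ← R2 / (2).
R1 ← R1 + 1/2·R2.
Rank is 2 with 3 unknowns, leaving x3 free.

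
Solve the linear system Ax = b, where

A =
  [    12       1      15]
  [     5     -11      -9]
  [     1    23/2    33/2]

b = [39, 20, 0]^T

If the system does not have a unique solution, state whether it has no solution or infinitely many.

Row-reduce:
R1 ← R1 / (12).
R2 ← R2 − 5·R1.
R3 ← R3 − 1·R1.
R2 ← R2 / (-137/12).
R1 ← R1 − 1/12·R2.
R3 ← R3 − 137/12·R2.
Row 3 reduces to 0 = 1/2, a contradiction. The system is inconsistent.

no solution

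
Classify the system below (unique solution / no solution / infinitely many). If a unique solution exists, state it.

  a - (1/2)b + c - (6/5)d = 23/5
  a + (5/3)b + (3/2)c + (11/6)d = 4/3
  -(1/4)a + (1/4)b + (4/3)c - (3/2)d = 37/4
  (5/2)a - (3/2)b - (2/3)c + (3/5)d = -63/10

no solution

Row-reduce:
R2 ← R2 − 1·R1.
R3 ← R3 + 1/4·R1.
R4 ← R4 − 5/2·R1.
R2 ← R2 / (13/6).
R1 ← R1 + 1/2·R2.
R3 ← R3 − 1/8·R2.
R4 ← R4 + 1/4·R2.
R3 ← R3 / (485/312).
R1 ← R1 − 29/26·R3.
R2 ← R2 − 3/13·R3.
R4 ← R4 + 485/156·R3.
Row 4 reduces to 0 = 3, a contradiction. The system is inconsistent.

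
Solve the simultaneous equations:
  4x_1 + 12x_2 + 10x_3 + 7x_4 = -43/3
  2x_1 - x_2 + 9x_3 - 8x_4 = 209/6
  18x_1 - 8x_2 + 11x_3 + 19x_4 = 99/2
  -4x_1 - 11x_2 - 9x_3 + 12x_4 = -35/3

Row-reduce the augmented matrix:
R1 ← R1 / (4).
R2 ← R2 − 2·R1.
R3 ← R3 − 18·R1.
R4 ← R4 + 4·R1.
R2 ← R2 / (-7).
R1 ← R1 − 3·R2.
R3 ← R3 + 62·R2.
R4 ← R4 − 1·R2.
R3 ← R3 / (-486/7).
R1 ← R1 − 59/14·R3.
R2 ← R2 + 4/7·R3.
R4 ← R4 − 11/7·R3.
R4 ← R4 / (2093/108).
R1 ← R1 − 485/216·R4.
R2 ← R2 − 49/54·R4.
R3 ← R3 + 139/108·R4.
Reading off the reduced rows gives x_1 = 7/4, x_2 = -8/3, x_3 = 2, x_4 = -4/3.

x_1 = 7/4, x_2 = -8/3, x_3 = 2, x_4 = -4/3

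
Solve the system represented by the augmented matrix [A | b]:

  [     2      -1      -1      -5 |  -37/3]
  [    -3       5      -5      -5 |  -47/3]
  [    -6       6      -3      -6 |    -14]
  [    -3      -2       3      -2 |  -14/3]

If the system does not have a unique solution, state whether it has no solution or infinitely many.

x_1 = 4/3, x_2 = 7/3, x_3 = 8/3, x_4 = 2

Row-reduce the augmented matrix:
R1 ← R1 / (2).
R2 ← R2 + 3·R1.
R3 ← R3 + 6·R1.
R4 ← R4 + 3·R1.
R2 ← R2 / (7/2).
R1 ← R1 + 1/2·R2.
R3 ← R3 − 3·R2.
R4 ← R4 + 7/2·R2.
R3 ← R3 / (-3/7).
R1 ← R1 + 10/7·R3.
R2 ← R2 + 13/7·R3.
R4 ← R4 + 5·R3.
R4 ← R4 / (98).
R1 ← R1 − 30·R4.
R2 ← R2 − 41·R4.
R3 ← R3 − 24·R4.
Reading off the reduced rows gives x_1 = 4/3, x_2 = 7/3, x_3 = 8/3, x_4 = 2.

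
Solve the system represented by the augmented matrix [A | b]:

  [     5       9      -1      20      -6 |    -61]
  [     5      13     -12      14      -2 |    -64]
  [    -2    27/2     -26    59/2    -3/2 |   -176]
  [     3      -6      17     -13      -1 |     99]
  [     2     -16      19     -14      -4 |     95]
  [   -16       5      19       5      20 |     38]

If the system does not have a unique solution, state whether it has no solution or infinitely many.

no solution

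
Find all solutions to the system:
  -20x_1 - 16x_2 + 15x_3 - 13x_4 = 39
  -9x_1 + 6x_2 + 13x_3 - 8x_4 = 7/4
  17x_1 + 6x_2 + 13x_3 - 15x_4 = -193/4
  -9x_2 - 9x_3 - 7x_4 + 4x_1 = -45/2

x_1 = -5/4, x_2 = -3/2, x_3 = 3/2, x_4 = 5/2

Row-reduce the augmented matrix:
R1 ← R1 / (-20).
R2 ← R2 + 9·R1.
R3 ← R3 − 17·R1.
R4 ← R4 − 4·R1.
R2 ← R2 / (66/5).
R1 ← R1 − 4/5·R2.
R3 ← R3 + 38/5·R2.
R4 ← R4 + 61/5·R2.
R3 ← R3 / (1937/66).
R1 ← R1 + 149/132·R3.
R2 ← R2 − 125/264·R3.
R4 ← R4 + 59/264·R3.
R4 ← R4 / (-91387/7748).
R1 ← R1 + 7/26·R4.
R2 ← R2 − 2149/7748·R4.
R3 ← R3 + 1801/1937·R4.
Reading off the reduced rows gives x_1 = -5/4, x_2 = -3/2, x_3 = 3/2, x_4 = 5/2.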